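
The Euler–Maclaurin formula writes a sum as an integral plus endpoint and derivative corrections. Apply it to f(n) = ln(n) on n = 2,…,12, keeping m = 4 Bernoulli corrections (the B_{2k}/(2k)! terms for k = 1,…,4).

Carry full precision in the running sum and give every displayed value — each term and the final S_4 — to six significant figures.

S_4 ≈ 19.9872

∫_2^12 ln(x) dx evaluates to 18.4326.
½[f(2) + f(12)] = ½[0.693147 + 2.48491] = 1.58903.
Running total after boundary: 20.0216.
Correction k=1: B_{2}/2! · (f^{(1)}(12) − f^{(1)}(2)) = 1/12 · (0.0833333 − 0.500000) = -0.0347222.
Running total after k=1: 19.9869.
Correction k=2: B_{4}/4! · (f^{(3)}(12) − f^{(3)}(2)) = −1/720 · (0.00115741 − 0.250000) = 0.000345615.
Running total after k=2: 19.9872.
Correction k=3: B_{6}/6! · (f^{(5)}(12) − f^{(5)}(2)) = 1/30240 · (9.64506e-05 − 0.750000) = -2.47984e-05.
Running total after k=3: 19.9872.
Correction k=4: B_{8}/8! · (f^{(7)}(12) − f^{(7)}(2)) = −1/1209600 · (2.00939e-05 − 5.62500) = 4.65028e-06.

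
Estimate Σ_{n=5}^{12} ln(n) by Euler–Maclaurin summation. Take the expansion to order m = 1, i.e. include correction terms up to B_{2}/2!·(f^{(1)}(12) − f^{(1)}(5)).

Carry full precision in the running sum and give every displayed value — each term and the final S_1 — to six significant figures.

S_1 ≈ 16.8091

∫_5^12 ln(x) dx evaluates to 14.7717.
Boundary: ½(f(5) + f(12)) = ½(1.60944 + 2.48491) = 2.04717.
Integral + boundary = 16.8189.
Order-1 term: 1/12 · (0.0833333 − 0.200000) = -0.00972222.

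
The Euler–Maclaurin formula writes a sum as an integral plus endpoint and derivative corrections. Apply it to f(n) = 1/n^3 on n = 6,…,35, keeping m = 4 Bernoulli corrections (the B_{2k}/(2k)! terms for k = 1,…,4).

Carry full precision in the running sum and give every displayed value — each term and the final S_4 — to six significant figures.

Integral: ∫_6^35 1/x^3 dx = 0.0134807.
Boundary: ½(f(6) + f(35)) = ½(0.00462963 + 2.33236e-05) = 0.00232648.
So far: 0.0158072.
k=1: B_{2}/(2)! × [f^{(1)}(35) − f^{(1)}(6)] = 1/12 × (-1.99917e-06 − (-0.00231481)) = 0.000192735.
After k=1: 0.0159999.
k=2: B_{4}/(4)! × [f^{(3)}(35) − f^{(3)}(6)] = −1/720 × (-3.26395e-08 − (-0.00128601)) = -1.78608e-06.
After k=2: 0.0159982.
k=3: B_{6}/(6)! × [f^{(5)}(35) − f^{(5)}(6)] = 1/30240 × (-1.11907e-09 − (-0.00150034)) = 4.96145e-08.
After k=3: 0.0159982.
k=4: B_{8}/(8)! × [f^{(7)}(35) − f^{(7)}(6)] = −1/1209600 × (-6.57737e-11 − (-0.00300069)) = -2.48073e-09.

S_4 ≈ 0.0159982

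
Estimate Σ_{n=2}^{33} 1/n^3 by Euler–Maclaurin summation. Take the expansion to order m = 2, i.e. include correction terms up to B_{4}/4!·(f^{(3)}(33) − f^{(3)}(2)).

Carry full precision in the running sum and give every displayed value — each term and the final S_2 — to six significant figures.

S_2 ≈ 0.201377

Integral: ∫_2^33 1/x^3 dx = 0.124541.
Endpoint term: (f(2) + f(33))/2 = (0.125000 + 2.78265e-05)/2 = 0.0625139.
Integral + boundary = 0.187055.
Order-1 term: 1/12 · (-2.52968e-06 − (-0.187500)) = 0.0156248.
Running total after k=1: 0.202680.
Order-2 term: −1/720 · (-4.64588e-08 − (-0.937500)) = -0.00130208.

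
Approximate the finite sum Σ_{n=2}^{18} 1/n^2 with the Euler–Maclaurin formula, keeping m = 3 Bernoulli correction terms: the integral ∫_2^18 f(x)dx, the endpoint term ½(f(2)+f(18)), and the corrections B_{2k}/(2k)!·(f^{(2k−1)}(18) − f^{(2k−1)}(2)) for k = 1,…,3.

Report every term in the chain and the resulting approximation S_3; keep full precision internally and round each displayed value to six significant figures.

The integral term ∫_2^18 1/x^2 dx = 0.444444.
Endpoint term: (f(2) + f(18))/2 = (0.250000 + 0.00308642)/2 = 0.126543.
So far: 0.570988.
Order-1 term: 1/12 · (-0.000342936 − (-0.250000)) = 0.0208048.
Partial sum through k=1: 0.591792.
Order-2 term: −1/720 · (-1.27013e-05 − (-0.750000)) = -0.00104165.
Partial sum through k=2: 0.590751.
Order-3 term: 1/30240 · (-1.17605e-06 − (-5.62500)) = 0.000186012.

S_3 ≈ 0.590937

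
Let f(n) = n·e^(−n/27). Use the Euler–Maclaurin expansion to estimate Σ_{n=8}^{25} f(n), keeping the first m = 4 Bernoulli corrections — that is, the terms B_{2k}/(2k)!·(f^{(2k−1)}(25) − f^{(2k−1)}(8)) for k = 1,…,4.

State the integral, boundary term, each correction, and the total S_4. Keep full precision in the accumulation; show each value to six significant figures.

S_4 ≈ 154.341

∫_8^25 x·e^(−x/27) dx evaluates to 146.456.
½[f(8) + f(25)] = ½[5.94854 + 9.90411] = 7.92632.
So far: 154.382.
Order-1 term: 1/12 · (0.0293455 − 0.523251) = -0.0411588.
Partial sum through k=1: 154.341.
Order-2 term: −1/720 · (0.00112713 − 0.00275773) = 2.26473e-06.
Partial sum through k=2: 154.341.
Order-3 term: 1/30240 · (3.03703e-06 − 6.58120e-06) = -1.17201e-10.
Partial sum through k=3: 154.341.
Order-4 term: −1/1209600 · (6.21116e-09 − 1.28663e-08) = 5.50190e-15.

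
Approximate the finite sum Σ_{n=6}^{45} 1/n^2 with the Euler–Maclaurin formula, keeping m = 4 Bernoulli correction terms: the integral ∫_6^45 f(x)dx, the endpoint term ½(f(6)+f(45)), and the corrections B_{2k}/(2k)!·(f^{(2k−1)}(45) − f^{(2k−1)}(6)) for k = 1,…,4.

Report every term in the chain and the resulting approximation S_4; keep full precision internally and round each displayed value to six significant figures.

S_4 ≈ 0.159346

Integral: ∫_6^45 1/x^2 dx = 0.144444.
Boundary: ½(f(6) + f(45)) = ½(0.0277778 + 0.000493827) = 0.0141358.
Running total after boundary: 0.158580.
Order-1 term: 1/12 · (-2.19479e-05 − (-0.00925926)) = 0.000769776.
Running total after k=1: 0.159350.
Order-2 term: −1/720 · (-1.30061e-07 − (-0.00308642)) = -4.28651e-06.
Running total after k=2: 0.159346.
Order-3 term: 1/30240 · (-1.92684e-09 − (-0.00257202)) = 8.50534e-08.
Running total after k=3: 0.159346.
Order-4 term: −1/1209600 · (-5.32854e-11 − (-0.00400091)) = -3.30763e-09.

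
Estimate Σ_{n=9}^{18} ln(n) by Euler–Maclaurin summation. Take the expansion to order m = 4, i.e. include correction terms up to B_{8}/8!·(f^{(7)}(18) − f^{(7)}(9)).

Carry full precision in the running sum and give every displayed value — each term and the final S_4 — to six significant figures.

S_4 ≈ 25.7908

∫_9^18 ln(x) dx evaluates to 23.2517.
Endpoint term: (f(9) + f(18))/2 = (2.19722 + 2.89037)/2 = 2.54380.
Integral + boundary = 25.7955.
Order-1 term: 1/12 · (0.0555556 − 0.111111) = -0.00462963.
Partial sum through k=1: 25.7908.
Order-2 term: −1/720 · (0.000342936 − 0.00274348) = 3.33410e-06.
Partial sum through k=2: 25.7908.
Order-3 term: 1/30240 · (1.27013e-05 − 0.000406442) = -1.30205e-08.
Partial sum through k=3: 25.7908.
Order-4 term: −1/1209600 · (1.17605e-06 − 0.000150534) = 1.23477e-10.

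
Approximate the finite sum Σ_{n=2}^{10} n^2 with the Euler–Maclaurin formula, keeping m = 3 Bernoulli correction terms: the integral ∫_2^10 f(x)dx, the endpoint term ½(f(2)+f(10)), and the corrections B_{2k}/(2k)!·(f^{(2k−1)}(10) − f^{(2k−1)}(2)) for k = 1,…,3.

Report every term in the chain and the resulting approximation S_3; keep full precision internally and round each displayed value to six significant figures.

S_3 ≈ 384.000

Integral: ∫_2^10 x^2 dx = 330.667.
Boundary: ½(f(2) + f(10)) = ½(4.00000 + 100.000) = 52.0000.
So far: 382.667.
Order-1 term: 1/12 · (20.0000 − 4.00000) = 1.33333.
After k=1: 384.000.
Order-2 term: −1/720 · (0.00000 − 0.00000) = 0.00000.
After k=2: 384.000.
Order-3 term: 1/30240 · (0.00000 − 0.00000) = 0.00000.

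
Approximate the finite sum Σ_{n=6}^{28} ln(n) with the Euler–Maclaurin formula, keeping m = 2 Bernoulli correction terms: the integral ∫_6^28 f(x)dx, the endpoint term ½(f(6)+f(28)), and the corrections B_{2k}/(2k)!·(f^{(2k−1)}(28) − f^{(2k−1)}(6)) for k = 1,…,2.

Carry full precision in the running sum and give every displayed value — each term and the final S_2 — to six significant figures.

Integral: ∫_6^28 ln(x) dx = 60.5512.
½[f(6) + f(28)] = ½[1.79176 + 3.33220] = 2.56198.
Integral + boundary = 63.1132.
Correction k=1: B_{2}/2! · (f^{(1)}(28) − f^{(1)}(6)) = 1/12 · (0.0357143 − 0.166667) = -0.0109127.
Running total after k=1: 63.1022.
Correction k=2: B_{4}/4! · (f^{(3)}(28) − f^{(3)}(6)) = −1/720 · (9.11079e-05 − 0.00925926) = 1.27335e-05.

S_2 ≈ 63.1023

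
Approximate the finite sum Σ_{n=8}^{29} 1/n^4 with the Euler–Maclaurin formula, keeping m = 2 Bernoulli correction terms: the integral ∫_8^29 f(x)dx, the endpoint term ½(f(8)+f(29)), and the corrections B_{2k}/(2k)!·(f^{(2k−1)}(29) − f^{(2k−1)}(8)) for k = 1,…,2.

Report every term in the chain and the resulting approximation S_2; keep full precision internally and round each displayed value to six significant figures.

S_2 ≈ 0.000770228

∫_8^29 1/x^4 dx evaluates to 0.000637374.
Boundary: ½(f(8) + f(29)) = ½(0.000244141 + 1.41387e-06) = 0.000122777.
Running total after boundary: 0.000760152.
Correction k=1: B_{2}/2! · (f^{(1)}(29) − f^{(1)}(8)) = 1/12 · (-1.95016e-07 − (-0.000122070)) = 1.01563e-05.
Partial sum through k=1: 0.000770308.
Correction k=2: B_{4}/4! · (f^{(3)}(29) − f^{(3)}(8)) = −1/720 · (-6.95657e-09 − (-5.72205e-05)) = -7.94632e-08.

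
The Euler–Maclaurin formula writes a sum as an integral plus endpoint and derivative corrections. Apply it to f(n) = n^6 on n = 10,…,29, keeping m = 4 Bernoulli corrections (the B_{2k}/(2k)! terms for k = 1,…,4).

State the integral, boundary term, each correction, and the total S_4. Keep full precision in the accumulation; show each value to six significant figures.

∫_10^29 x^6 dx evaluates to 2.46284e+09.
Endpoint term: (f(10) + f(29))/2 = (1.00000e+06 + 5.94823e+08)/2 = 2.97912e+08.
So far: 2.76075e+09.
Order-1 term: 1/12 · (1.23067e+08 − 600000) = 1.02056e+07.
Running total after k=1: 2.77096e+09.
Order-2 term: −1/720 · (2.92668e+06 − 120000) = -3898.17.
Running total after k=2: 2.77095e+09.
Order-3 term: 1/30240 · (20880.0 − 7200.00) = 0.452381.
Running total after k=3: 2.77095e+09.
Order-4 term: −1/1209600 · (0.00000 − 0.00000) = 0.00000.

S_4 ≈ 2.77095e+09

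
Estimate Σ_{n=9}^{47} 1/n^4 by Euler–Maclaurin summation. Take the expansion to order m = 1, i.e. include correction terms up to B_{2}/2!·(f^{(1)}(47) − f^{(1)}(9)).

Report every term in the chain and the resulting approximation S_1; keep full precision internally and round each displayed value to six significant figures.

∫_9^47 1/x^4 dx evaluates to 0.000454037.
Boundary: ½(f(9) + f(47)) = ½(0.000152416 + 2.04931e-07) = 7.63104e-05.
So far: 0.000530347.
Correction k=1: B_{2}/2! · (f^{(1)}(47) − f^{(1)}(9)) = 1/12 · (-1.74410e-08 − (-6.77404e-05)) = 5.64358e-06.

S_1 ≈ 0.000535991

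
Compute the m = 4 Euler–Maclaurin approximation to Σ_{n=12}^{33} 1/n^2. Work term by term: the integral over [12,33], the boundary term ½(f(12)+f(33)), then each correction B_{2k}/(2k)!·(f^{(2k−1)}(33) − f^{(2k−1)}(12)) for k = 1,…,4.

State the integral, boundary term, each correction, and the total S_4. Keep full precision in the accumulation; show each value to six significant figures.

S_4 ≈ 0.0570533

Integral: ∫_12^33 1/x^2 dx = 0.0530303.
½[f(12) + f(33)] = ½[0.00694444 + 0.000918274] = 0.00393136.
Running total after boundary: 0.0569617.
Correction k=1: B_{2}/2! · (f^{(1)}(33) − f^{(1)}(12)) = 1/12 · (-5.56529e-05 − (-0.00115741)) = 9.18129e-05.
Partial sum through k=1: 0.0570535.
Correction k=2: B_{4}/4! · (f^{(3)}(33) − f^{(3)}(12)) = −1/720 · (-6.13256e-07 − (-9.64506e-05)) = -1.33107e-07.
Partial sum through k=2: 0.0570533.
Correction k=3: B_{6}/6! · (f^{(5)}(33) − f^{(5)}(12)) = 1/30240 · (-1.68941e-08 − (-2.00939e-05)) = 6.63921e-10.
Partial sum through k=3: 0.0570533.
Correction k=4: B_{8}/8! · (f^{(7)}(33) − f^{(7)}(12)) = −1/1209600 · (-8.68750e-10 − (-7.81429e-06)) = -6.45951e-12.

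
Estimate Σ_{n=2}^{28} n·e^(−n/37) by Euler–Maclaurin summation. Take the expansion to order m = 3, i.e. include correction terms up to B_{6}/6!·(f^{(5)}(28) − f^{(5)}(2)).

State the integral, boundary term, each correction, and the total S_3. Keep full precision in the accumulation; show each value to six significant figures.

The integral term ∫_2^28 x·e^(−x/37) dx = 238.679.
Endpoint term: (f(2) + f(28))/2 = (1.89476 + 13.1372)/2 = 7.51598.
Integral + boundary = 246.195.
Correction k=1: B_{2}/2! · (f^{(1)}(28) − f^{(1)}(2)) = 1/12 · (0.114126 − 0.896171) = -0.0651704.
After k=1: 246.130.
Correction k=2: B_{4}/4! · (f^{(3)}(28) − f^{(3)}(2)) = −1/720 · (0.000768808 − 0.00203867) = 1.76369e-06.
After k=2: 246.130.
Correction k=3: B_{6}/6! · (f^{(5)}(28) − f^{(5)}(2)) = 1/30240 · (1.06227e-06 − 2.50016e-06) = -4.75491e-11.

S_3 ≈ 246.130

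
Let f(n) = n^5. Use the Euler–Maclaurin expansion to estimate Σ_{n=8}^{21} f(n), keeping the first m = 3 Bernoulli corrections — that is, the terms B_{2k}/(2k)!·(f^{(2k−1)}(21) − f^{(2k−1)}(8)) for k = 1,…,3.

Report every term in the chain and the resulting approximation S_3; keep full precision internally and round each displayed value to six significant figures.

S_3 ≈ 1.63884e+07

The integral term ∫_8^21 x^5 dx = 1.42507e+07.
Endpoint term: (f(8) + f(21))/2 = (32768.0 + 4.08410e+06)/2 = 2.05843e+06.
So far: 1.63091e+07.
k=1: B_{2}/(2)! × [f^{(1)}(21) − f^{(1)}(8)] = 1/12 × (972405 − 20480.0) = 79327.1.
After k=1: 1.63884e+07.
k=2: B_{4}/(4)! × [f^{(3)}(21) − f^{(3)}(8)] = −1/720 × (26460.0 − 3840.00) = -31.4167.
After k=2: 1.63884e+07.
k=3: B_{6}/(6)! × [f^{(5)}(21) − f^{(5)}(8)] = 1/30240 × (120.000 − 120.000) = 0.00000.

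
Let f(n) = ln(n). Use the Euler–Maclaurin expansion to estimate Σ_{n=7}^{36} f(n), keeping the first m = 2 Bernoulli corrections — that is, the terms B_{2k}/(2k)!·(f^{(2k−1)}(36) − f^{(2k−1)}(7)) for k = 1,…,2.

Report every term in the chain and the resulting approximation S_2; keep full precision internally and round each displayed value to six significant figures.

S_2 ≈ 89.1404

The integral term ∫_7^36 ln(x) dx = 86.3853.
Endpoint term: (f(7) + f(36))/2 = (1.94591 + 3.58352)/2 = 2.76471.
So far: 89.1500.
Correction k=1: B_{2}/2! · (f^{(1)}(36) − f^{(1)}(7)) = 1/12 · (0.0277778 − 0.142857) = -0.00958995.
After k=1: 89.1404.
Correction k=2: B_{4}/4! · (f^{(3)}(36) − f^{(3)}(7)) = −1/720 · (4.28669e-05 − 0.00583090) = 8.03894e-06.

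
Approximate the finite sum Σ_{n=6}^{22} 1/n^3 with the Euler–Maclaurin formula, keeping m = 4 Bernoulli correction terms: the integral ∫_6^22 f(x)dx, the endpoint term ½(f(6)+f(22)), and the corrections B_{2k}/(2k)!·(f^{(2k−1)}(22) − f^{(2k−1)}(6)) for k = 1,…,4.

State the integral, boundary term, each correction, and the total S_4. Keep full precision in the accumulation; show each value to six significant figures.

S_4 ≈ 0.0154077

∫_6^22 1/x^3 dx evaluates to 0.0128558.
Boundary: ½(f(6) + f(22)) = ½(0.00462963 + 9.39144e-05) = 0.00236177.
Integral + boundary = 0.0152176.
Order-1 term: 1/12 · (-1.28065e-05 − (-0.00231481)) = 0.000191834.
After k=1: 0.0154094.
Order-2 term: −1/720 · (-5.29194e-07 − (-0.00128601)) = -1.78539e-06.
After k=2: 0.0154077.
Order-3 term: 1/30240 · (-4.59218e-08 − (-0.00150034)) = 4.96130e-08.
After k=3: 0.0154077.
Order-4 term: −1/1209600 · (-6.83135e-09 − (-0.00300069)) = -2.48072e-09.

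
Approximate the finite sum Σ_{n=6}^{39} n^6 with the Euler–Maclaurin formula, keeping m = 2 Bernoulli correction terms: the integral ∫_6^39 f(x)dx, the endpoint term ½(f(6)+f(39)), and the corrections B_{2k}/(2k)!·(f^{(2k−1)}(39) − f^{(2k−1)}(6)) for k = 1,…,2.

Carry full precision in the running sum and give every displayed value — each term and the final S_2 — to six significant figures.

S_2 ≈ 2.14089e+10

The integral term ∫_6^39 x^6 dx = 1.96044e+10.
½[f(6) + f(39)] = ½[46656.0 + 3.51874e+09] = 1.75940e+09.
So far: 2.13638e+10.
Order-1 term: 1/12 · (5.41345e+08 − 46656.0) = 4.51082e+07.
Partial sum through k=1: 2.14089e+10.
Order-2 term: −1/720 · (7.11828e+06 − 25920.0) = -9850.50.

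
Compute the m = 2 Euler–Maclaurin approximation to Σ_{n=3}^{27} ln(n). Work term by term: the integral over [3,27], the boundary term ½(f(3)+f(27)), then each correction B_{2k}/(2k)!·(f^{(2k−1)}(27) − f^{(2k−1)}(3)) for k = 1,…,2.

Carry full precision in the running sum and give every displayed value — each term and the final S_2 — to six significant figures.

S_2 ≈ 63.8644

Integral: ∫_3^27 ln(x) dx = 61.6918.
Boundary: ½(f(3) + f(27)) = ½(1.09861 + 3.29584) = 2.19722.
Integral + boundary = 63.8890.
k=1: B_{2}/(2)! × [f^{(1)}(27) − f^{(1)}(3)] = 1/12 × (0.0370370 − 0.333333) = -0.0246914.
Running total after k=1: 63.8643.
k=2: B_{4}/(4)! × [f^{(3)}(27) − f^{(3)}(3)] = −1/720 × (0.000101611 − 0.0740741) = 0.000102740.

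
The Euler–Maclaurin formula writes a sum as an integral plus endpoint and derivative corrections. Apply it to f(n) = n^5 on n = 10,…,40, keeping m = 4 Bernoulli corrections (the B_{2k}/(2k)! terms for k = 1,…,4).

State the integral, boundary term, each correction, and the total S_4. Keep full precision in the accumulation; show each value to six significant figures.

S_4 ≈ 7.34812e+08

Integral: ∫_10^40 x^5 dx = 6.82500e+08.
Boundary: ½(f(10) + f(40)) = ½(100000 + 1.02400e+08) = 5.12500e+07.
Integral + boundary = 7.33750e+08.
k=1: B_{2}/(2)! × [f^{(1)}(40) − f^{(1)}(10)] = 1/12 × (1.28000e+07 − 50000.0) = 1.06250e+06.
After k=1: 7.34812e+08.
k=2: B_{4}/(4)! × [f^{(3)}(40) − f^{(3)}(10)] = −1/720 × (96000.0 − 6000.00) = -125.000.
After k=2: 7.34812e+08.
k=3: B_{6}/(6)! × [f^{(5)}(40) − f^{(5)}(10)] = 1/30240 × (120.000 − 120.000) = 0.00000.
After k=3: 7.34812e+08.
k=4: B_{8}/(8)! × [f^{(7)}(40) − f^{(7)}(10)] = −1/1209600 × (0.00000 − 0.00000) = 0.00000.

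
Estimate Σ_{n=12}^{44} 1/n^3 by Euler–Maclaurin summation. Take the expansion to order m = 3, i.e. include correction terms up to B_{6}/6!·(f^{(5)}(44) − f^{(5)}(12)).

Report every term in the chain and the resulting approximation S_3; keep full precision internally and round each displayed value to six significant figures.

The integral term ∫_12^44 1/x^3 dx = 0.00321396.
Endpoint term: (f(12) + f(44))/2 = (0.000578704 + 1.17393e-05)/2 = 0.000295221.
Integral + boundary = 0.00350918.
Order-1 term: 1/12 · (-8.00406e-07 − (-0.000144676)) = 1.19896e-05.
After k=1: 0.00352117.
Order-2 term: −1/720 · (-8.26866e-09 − (-2.00939e-05)) = -2.78967e-08.
After k=2: 0.00352114.
Order-3 term: 1/30240 · (-1.79382e-10 − (-5.86071e-06)) = 1.93801e-10.

S_3 ≈ 0.00352114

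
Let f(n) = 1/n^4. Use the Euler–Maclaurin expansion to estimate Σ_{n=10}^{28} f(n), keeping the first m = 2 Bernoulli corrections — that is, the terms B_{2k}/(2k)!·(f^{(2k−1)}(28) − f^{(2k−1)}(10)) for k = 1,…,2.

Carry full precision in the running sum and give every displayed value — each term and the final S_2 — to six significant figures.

S_2 ≈ 0.000372259

Integral: ∫_10^28 1/x^4 dx = 0.000318149.
Endpoint term: (f(10) + f(28))/2 = (0.000100000 + 1.62693e-06)/2 = 5.08135e-05.
Integral + boundary = 0.000368962.
Order-1 term: 1/12 · (-2.32418e-07 − (-4.00000e-05)) = 3.31397e-06.
After k=1: 0.000372276.
Order-2 term: −1/720 · (-8.89355e-09 − (-1.20000e-05)) = -1.66543e-08.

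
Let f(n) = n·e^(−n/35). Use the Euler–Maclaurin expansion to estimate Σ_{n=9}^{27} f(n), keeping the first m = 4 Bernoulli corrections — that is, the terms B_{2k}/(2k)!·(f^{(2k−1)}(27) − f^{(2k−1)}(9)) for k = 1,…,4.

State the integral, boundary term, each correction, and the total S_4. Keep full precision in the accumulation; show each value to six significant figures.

S_4 ≈ 197.195

∫_9^27 x·e^(−x/35) dx evaluates to 187.513.
Endpoint term: (f(9) + f(27))/2 = (6.95932 + 12.4835)/2 = 9.72141.
So far: 197.234.
Order-1 term: 1/12 · (0.105680 − 0.574420) = -0.0390616.
After k=1: 197.195.
Order-2 term: −1/720 · (0.000841130 − 0.00173138) = 1.23645e-06.
After k=2: 197.195.
Order-3 term: 1/30240 · (1.30285e-06 − 2.44395e-06) = -3.77348e-11.
After k=3: 197.195.
Order-4 term: −1/1209600 · (1.56658e-09 − 2.83635e-09) = 1.04974e-15.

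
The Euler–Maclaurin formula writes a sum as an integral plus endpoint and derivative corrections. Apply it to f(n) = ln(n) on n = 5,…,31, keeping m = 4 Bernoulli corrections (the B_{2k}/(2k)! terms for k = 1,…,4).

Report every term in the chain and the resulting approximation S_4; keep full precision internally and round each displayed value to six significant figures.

S_4 ≈ 74.9142

The integral term ∫_5^31 ln(x) dx = 72.4064.
Boundary: ½(f(5) + f(31)) = ½(1.60944 + 3.43399) = 2.52171.
So far: 74.9281.
k=1: B_{2}/(2)! × [f^{(1)}(31) − f^{(1)}(5)] = 1/12 × (0.0322581 − 0.200000) = -0.0139785.
Running total after k=1: 74.9141.
k=2: B_{4}/(4)! × [f^{(3)}(31) − f^{(3)}(5)] = −1/720 × (6.71344e-05 − 0.0160000) = 2.21290e-05.
Running total after k=2: 74.9142.
k=3: B_{6}/(6)! × [f^{(5)}(31) − f^{(5)}(5)] = 1/30240 × (8.38306e-07 − 0.00768000) = -2.53941e-07.
Running total after k=3: 74.9142.
k=4: B_{8}/(8)! × [f^{(7)}(31) − f^{(7)}(5)] = −1/1209600 × (2.61698e-08 − 0.00921600) = 7.61903e-09.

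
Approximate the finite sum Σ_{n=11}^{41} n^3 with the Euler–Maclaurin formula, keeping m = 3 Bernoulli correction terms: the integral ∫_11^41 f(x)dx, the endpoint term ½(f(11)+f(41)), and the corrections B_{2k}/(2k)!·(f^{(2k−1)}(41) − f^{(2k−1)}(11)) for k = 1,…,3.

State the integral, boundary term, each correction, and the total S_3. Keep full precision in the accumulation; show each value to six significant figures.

∫_11^41 x^3 dx evaluates to 702780.
½[f(11) + f(41)] = ½[1331.00 + 68921.0] = 35126.0.
Integral + boundary = 737906.
k=1: B_{2}/(2)! × [f^{(1)}(41) − f^{(1)}(11)] = 1/12 × (5043.00 − 363.000) = 390.000.
Running total after k=1: 738296.
k=2: B_{4}/(4)! × [f^{(3)}(41) − f^{(3)}(11)] = −1/720 × (6.00000 − 6.00000) = 0.00000.
Running total after k=2: 738296.
k=3: B_{6}/(6)! × [f^{(5)}(41) − f^{(5)}(11)] = 1/30240 × (0.00000 − 0.00000) = 0.00000.

S_3 ≈ 738296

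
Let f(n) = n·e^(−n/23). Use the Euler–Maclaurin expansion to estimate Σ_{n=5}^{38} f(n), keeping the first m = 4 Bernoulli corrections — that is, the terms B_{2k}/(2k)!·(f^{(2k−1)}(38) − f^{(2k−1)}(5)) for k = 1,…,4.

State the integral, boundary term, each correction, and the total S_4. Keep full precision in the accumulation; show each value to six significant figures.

S_4 ≈ 254.901

∫_5^38 x·e^(−x/23) dx evaluates to 249.311.
Endpoint term: (f(5) + f(38))/2 = (4.02308 + 7.28205)/2 = 5.65256.
Integral + boundary = 254.964.
Correction k=1: B_{2}/2! · (f^{(1)}(38) − f^{(1)}(5)) = 1/12 · (-0.124978 − 0.629699) = -0.0628897.
Partial sum through k=1: 254.901.
Correction k=2: B_{4}/4! · (f^{(3)}(38) − f^{(3)}(5)) = −1/720 · (0.000488257 − 0.00423238) = 5.20017e-06.
Partial sum through k=2: 254.901.
Correction k=3: B_{6}/6! · (f^{(5)}(38) − f^{(5)}(5)) = 1/30240 · (2.29256e-06 − 1.37512e-05) = -3.78924e-10.
Partial sum through k=3: 254.901.
Correction k=4: B_{8}/8! · (f^{(7)}(38) − f^{(7)}(5)) = −1/1209600 · (6.92278e-09 − 3.68653e-08) = 2.47541e-14.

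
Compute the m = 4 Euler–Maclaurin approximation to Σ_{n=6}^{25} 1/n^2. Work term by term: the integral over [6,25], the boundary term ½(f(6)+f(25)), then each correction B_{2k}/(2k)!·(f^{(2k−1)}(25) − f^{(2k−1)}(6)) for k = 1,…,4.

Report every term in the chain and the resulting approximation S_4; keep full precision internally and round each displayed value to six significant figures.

Integral: ∫_6^25 1/x^2 dx = 0.126667.
Boundary: ½(f(6) + f(25)) = ½(0.0277778 + 0.00160000) = 0.0146889.
Integral + boundary = 0.141356.
Order-1 term: 1/12 · (-0.000128000 − (-0.00925926)) = 0.000760938.
Running total after k=1: 0.142116.
Order-2 term: −1/720 · (-2.45760e-06 − (-0.00308642)) = -4.28328e-06.
Running total after k=2: 0.142112.
Order-3 term: 1/30240 · (-1.17965e-07 − (-0.00257202)) = 8.50496e-08.
Running total after k=3: 0.142112.
Order-4 term: −1/1209600 · (-1.05696e-08 − (-0.00400091)) = -3.30763e-09.

S_4 ≈ 0.142112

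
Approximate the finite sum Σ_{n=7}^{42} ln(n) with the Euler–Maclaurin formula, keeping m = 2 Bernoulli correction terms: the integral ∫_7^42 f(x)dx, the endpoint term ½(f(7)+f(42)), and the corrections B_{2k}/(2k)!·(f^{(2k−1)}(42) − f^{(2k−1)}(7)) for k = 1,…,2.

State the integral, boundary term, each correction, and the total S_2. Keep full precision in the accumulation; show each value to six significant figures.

S_2 ≈ 111.193

Integral: ∫_7^42 ln(x) dx = 108.361.
Boundary: ½(f(7) + f(42)) = ½(1.94591 + 3.73767) = 2.84179.
So far: 111.203.
Correction k=1: B_{2}/2! · (f^{(1)}(42) − f^{(1)}(7)) = 1/12 · (0.0238095 − 0.142857) = -0.00992063.
Running total after k=1: 111.193.
Correction k=2: B_{4}/4! · (f^{(3)}(42) − f^{(3)}(7)) = −1/720 · (2.69949e-05 − 0.00583090) = 8.06098e-06.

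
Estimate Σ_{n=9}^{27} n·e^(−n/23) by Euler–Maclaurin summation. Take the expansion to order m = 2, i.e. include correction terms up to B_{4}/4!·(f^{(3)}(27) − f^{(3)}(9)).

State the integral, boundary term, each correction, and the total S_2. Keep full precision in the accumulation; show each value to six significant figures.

S_2 ≈ 149.314

∫_9^27 x·e^(−x/23) dx evaluates to 142.136.
½[f(9) + f(27)] = ½[6.08557 + 8.34718] = 7.21637.
Running total after boundary: 149.353.
Order-1 term: 1/12 · (-0.0537661 − 0.411584) = -0.0387792.
Partial sum through k=1: 149.314.
Order-2 term: −1/720 · (0.00106719 − 0.00333447) = 3.14900e-06.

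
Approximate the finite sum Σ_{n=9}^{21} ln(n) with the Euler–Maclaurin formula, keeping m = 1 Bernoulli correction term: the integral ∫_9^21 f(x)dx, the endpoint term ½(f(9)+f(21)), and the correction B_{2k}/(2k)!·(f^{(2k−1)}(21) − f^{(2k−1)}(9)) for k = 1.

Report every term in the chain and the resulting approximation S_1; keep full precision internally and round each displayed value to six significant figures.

S_1 ≈ 34.7755

The integral term ∫_9^21 ln(x) dx = 32.1599.
Endpoint term: (f(9) + f(21))/2 = (2.19722 + 3.04452)/2 = 2.62087.
Running total after boundary: 34.7808.
Order-1 term: 1/12 · (0.0476190 − 0.111111) = -0.00529101.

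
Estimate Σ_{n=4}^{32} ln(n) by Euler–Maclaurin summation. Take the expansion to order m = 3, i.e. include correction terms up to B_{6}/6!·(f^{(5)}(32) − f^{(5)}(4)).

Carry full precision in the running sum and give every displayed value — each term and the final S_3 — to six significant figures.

S_3 ≈ 79.7662

Integral: ∫_4^32 ln(x) dx = 77.3584.
Endpoint term: (f(4) + f(32))/2 = (1.38629 + 3.46574)/2 = 2.42602.
Running total after boundary: 79.7844.
Order-1 term: 1/12 · (0.0312500 − 0.250000) = -0.0182292.
After k=1: 79.7662.
Order-2 term: −1/720 · (6.10352e-05 − 0.0312500) = 4.33180e-05.
After k=2: 79.7662.
Order-3 term: 1/30240 · (7.15256e-07 − 0.0234375) = -7.75026e-07.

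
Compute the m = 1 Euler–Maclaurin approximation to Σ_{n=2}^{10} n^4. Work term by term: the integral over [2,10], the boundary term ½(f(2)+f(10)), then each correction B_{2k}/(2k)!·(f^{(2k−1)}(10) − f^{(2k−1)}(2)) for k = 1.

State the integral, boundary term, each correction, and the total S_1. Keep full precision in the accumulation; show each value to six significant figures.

∫_2^10 x^4 dx evaluates to 19993.6.
Endpoint term: (f(2) + f(10))/2 = (16.0000 + 10000.0)/2 = 5008.00.
So far: 25001.6.
k=1: B_{2}/(2)! × [f^{(1)}(10) − f^{(1)}(2)] = 1/12 × (4000.00 − 32.0000) = 330.667.

S_1 ≈ 25332.3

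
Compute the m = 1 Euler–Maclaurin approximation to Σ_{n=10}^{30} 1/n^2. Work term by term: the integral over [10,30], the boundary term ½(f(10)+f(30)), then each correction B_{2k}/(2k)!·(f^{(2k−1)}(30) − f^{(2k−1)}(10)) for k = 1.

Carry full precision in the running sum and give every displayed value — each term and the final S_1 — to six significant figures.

S_1 ≈ 0.0723827

The integral term ∫_10^30 1/x^2 dx = 0.0666667.
Endpoint term: (f(10) + f(30))/2 = (0.0100000 + 0.00111111)/2 = 0.00555556.
Running total after boundary: 0.0722222.
k=1: B_{2}/(2)! × [f^{(1)}(30) − f^{(1)}(10)] = 1/12 × (-7.40741e-05 − (-0.00200000)) = 0.000160494.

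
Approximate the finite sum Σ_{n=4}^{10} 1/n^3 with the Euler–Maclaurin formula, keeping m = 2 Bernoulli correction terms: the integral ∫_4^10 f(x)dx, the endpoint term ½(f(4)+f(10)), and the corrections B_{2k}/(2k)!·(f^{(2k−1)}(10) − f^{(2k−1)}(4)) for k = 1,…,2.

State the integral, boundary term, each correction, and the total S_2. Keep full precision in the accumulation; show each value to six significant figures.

The integral term ∫_4^10 1/x^3 dx = 0.0262500.
Boundary: ½(f(4) + f(10)) = ½(0.0156250 + 0.00100000) = 0.00831250.
Integral + boundary = 0.0345625.
Order-1 term: 1/12 · (-0.000300000 − (-0.0117188)) = 0.000951563.
Running total after k=1: 0.0355141.
Order-2 term: −1/720 · (-6.00000e-05 − (-0.0146484)) = -2.02617e-05.

S_2 ≈ 0.0354938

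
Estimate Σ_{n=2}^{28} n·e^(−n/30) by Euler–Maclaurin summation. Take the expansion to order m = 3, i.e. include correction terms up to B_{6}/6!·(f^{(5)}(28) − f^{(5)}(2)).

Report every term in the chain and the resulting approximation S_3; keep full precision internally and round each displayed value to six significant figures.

The integral term ∫_2^28 x·e^(−x/30) dx = 213.848.
Endpoint term: (f(2) + f(28))/2 = (1.87101 + 11.0107)/2 = 6.44088.
Running total after boundary: 220.289.
Correction k=1: B_{2}/2! · (f^{(1)}(28) − f^{(1)}(2)) = 1/12 · (0.0262160 − 0.873140) = -0.0705770.
Partial sum through k=1: 220.218.
Correction k=2: B_{4}/4! · (f^{(3)}(28) − f^{(3)}(2)) = −1/720 · (0.000902997 − 0.00304906) = 2.98064e-06.
Partial sum through k=2: 220.218.
Correction k=3: B_{6}/6! · (f^{(5)}(28) − f^{(5)}(2)) = 1/30240 · (1.97429e-06 − 5.69774e-06) = -1.23130e-10.

S_3 ≈ 220.218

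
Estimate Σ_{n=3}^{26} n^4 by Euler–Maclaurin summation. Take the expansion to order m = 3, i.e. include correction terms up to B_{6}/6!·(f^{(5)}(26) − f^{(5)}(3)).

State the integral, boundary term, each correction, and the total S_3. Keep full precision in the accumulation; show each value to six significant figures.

S_3 ≈ 2.61060e+06

Integral: ∫_3^26 x^4 dx = 2.37623e+06.
½[f(3) + f(26)] = ½[81.0000 + 456976] = 228528.
Integral + boundary = 2.60476e+06.
k=1: B_{2}/(2)! × [f^{(1)}(26) − f^{(1)}(3)] = 1/12 × (70304.0 − 108.000) = 5849.67.
Partial sum through k=1: 2.61060e+06.
k=2: B_{4}/(4)! × [f^{(3)}(26) − f^{(3)}(3)] = −1/720 × (624.000 − 72.0000) = -0.766667.
Partial sum through k=2: 2.61060e+06.
k=3: B_{6}/(6)! × [f^{(5)}(26) − f^{(5)}(3)] = 1/30240 × (0.00000 − 0.00000) = 0.00000.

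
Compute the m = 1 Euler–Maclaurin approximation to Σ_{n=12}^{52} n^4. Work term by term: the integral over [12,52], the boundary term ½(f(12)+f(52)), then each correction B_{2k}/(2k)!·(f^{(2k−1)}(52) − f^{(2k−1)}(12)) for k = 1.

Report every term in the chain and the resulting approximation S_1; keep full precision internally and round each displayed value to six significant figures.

S_1 ≈ 7.97035e+07

Integral: ∫_12^52 x^4 dx = 7.59910e+07.
Endpoint term: (f(12) + f(52))/2 = (20736.0 + 7.31162e+06)/2 = 3.66618e+06.
Running total after boundary: 7.96572e+07.
k=1: B_{2}/(2)! × [f^{(1)}(52) − f^{(1)}(12)] = 1/12 × (562432 − 6912.00) = 46293.3.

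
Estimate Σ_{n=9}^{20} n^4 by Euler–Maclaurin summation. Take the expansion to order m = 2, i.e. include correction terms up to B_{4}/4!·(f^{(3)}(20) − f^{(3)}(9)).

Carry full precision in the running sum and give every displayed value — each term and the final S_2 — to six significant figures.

∫_9^20 x^4 dx evaluates to 628190.
Boundary: ½(f(9) + f(20)) = ½(6561.00 + 160000) = 83280.5.
Running total after boundary: 711471.
k=1: B_{2}/(2)! × [f^{(1)}(20) − f^{(1)}(9)] = 1/12 × (32000.0 − 2916.00) = 2423.67.
After k=1: 713894.
k=2: B_{4}/(4)! × [f^{(3)}(20) − f^{(3)}(9)] = −1/720 × (480.000 − 216.000) = -0.366667.

S_2 ≈ 713894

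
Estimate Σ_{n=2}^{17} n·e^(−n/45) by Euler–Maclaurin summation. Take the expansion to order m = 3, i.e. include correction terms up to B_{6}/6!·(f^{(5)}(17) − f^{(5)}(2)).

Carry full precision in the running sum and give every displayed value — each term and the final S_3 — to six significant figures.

Integral: ∫_2^17 x·e^(−x/45) dx = 110.840.
Boundary: ½(f(2) + f(17)) = ½(1.91306 + 11.6515) = 6.78228.
Integral + boundary = 117.623.
k=1: B_{2}/(2)! × [f^{(1)}(17) − f^{(1)}(2)] = 1/12 × (0.426460 − 0.914016) = -0.0406297.
Partial sum through k=1: 117.582.
k=2: B_{4}/(4)! × [f^{(3)}(17) − f^{(3)}(2)] = −1/720 × (0.000887519 − 0.00139609) = 7.06343e-07.
Partial sum through k=2: 117.582.
k=3: B_{6}/(6)! × [f^{(5)}(17) − f^{(5)}(2)] = 1/30240 × (7.72563e-07 − 1.15595e-06) = -1.26782e-11.

S_3 ≈ 117.582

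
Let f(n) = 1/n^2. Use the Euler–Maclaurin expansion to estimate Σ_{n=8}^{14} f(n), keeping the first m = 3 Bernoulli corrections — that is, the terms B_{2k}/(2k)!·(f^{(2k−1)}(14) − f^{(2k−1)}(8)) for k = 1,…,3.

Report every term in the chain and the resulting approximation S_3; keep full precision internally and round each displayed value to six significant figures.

S_3 ≈ 0.0641988

The integral term ∫_8^14 1/x^2 dx = 0.0535714.
Boundary: ½(f(8) + f(14)) = ½(0.0156250 + 0.00510204) = 0.0103635.
Integral + boundary = 0.0639349.
Correction k=1: B_{2}/2! · (f^{(1)}(14) − f^{(1)}(8)) = 1/12 · (-0.000728863 − (-0.00390625)) = 0.000264782.
Running total after k=1: 0.0641997.
Correction k=2: B_{4}/4! · (f^{(3)}(14) − f^{(3)}(8)) = −1/720 · (-4.46243e-05 − (-0.000732422)) = -9.55274e-07.
Running total after k=2: 0.0641988.
Correction k=3: B_{6}/6! · (f^{(5)}(14) − f^{(5)}(8)) = 1/30240 · (-6.83024e-06 − (-0.000343323)) = 1.11274e-08.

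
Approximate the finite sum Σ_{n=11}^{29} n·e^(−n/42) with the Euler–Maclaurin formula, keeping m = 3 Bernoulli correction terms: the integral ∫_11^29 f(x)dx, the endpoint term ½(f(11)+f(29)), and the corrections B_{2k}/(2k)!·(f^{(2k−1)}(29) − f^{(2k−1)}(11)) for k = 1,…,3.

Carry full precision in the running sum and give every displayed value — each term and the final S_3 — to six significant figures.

S_3 ≈ 229.575

The integral term ∫_11^29 x·e^(−x/42) dx = 218.107.
Boundary: ½(f(11) + f(29)) = ½(8.46543 + 14.5388) = 11.5021.
Running total after boundary: 229.609.
k=1: B_{2}/(2)! × [f^{(1)}(29) − f^{(1)}(11)] = 1/12 × (0.155176 − 0.568027) = -0.0344042.
Running total after k=1: 229.575.
k=2: B_{4}/(4)! × [f^{(3)}(29) − f^{(3)}(11)] = −1/720 × (0.000656378 − 0.00119456) = 7.47468e-07.
Running total after k=2: 229.575.
k=3: B_{6}/(6)! × [f^{(5)}(29) − f^{(5)}(11)] = 1/30240 × (6.94324e-07 − 1.17183e-06) = -1.57904e-11.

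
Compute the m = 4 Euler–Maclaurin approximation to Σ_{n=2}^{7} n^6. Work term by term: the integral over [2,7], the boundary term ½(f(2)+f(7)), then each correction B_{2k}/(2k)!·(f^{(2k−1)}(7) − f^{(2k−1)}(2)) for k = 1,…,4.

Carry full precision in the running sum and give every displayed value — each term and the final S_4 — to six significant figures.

S_4 ≈ 184819

∫_2^7 x^6 dx evaluates to 117631.
½[f(2) + f(7)] = ½[64.0000 + 117649] = 58856.5.
Running total after boundary: 176487.
Order-1 term: 1/12 · (100842 − 192.000) = 8387.50.
After k=1: 184875.
Order-2 term: −1/720 · (41160.0 − 960.000) = -55.8333.
After k=2: 184819.
Order-3 term: 1/30240 · (5040.00 − 1440.00) = 0.119048.
After k=3: 184819.
Order-4 term: −1/1209600 · (0.00000 − 0.00000) = 0.00000.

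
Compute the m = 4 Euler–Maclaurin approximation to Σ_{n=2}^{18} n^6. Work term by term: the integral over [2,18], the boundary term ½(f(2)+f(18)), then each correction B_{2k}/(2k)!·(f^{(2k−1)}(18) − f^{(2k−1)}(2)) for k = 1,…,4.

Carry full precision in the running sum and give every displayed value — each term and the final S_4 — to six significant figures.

S_4 ≈ 1.05410e+08

Integral: ∫_2^18 x^6 dx = 8.74600e+07.
½[f(2) + f(18)] = ½[64.0000 + 3.40122e+07] = 1.70061e+07.
Running total after boundary: 1.04466e+08.
k=1: B_{2}/(2)! × [f^{(1)}(18) − f^{(1)}(2)] = 1/12 × (1.13374e+07 − 192.000) = 944768.
Partial sum through k=1: 1.05411e+08.
k=2: B_{4}/(4)! × [f^{(3)}(18) − f^{(3)}(2)] = −1/720 × (699840 − 960.000) = -970.667.
Partial sum through k=2: 1.05410e+08.
k=3: B_{6}/(6)! × [f^{(5)}(18) − f^{(5)}(2)] = 1/30240 × (12960.0 − 1440.00) = 0.380952.
Partial sum through k=3: 1.05410e+08.
k=4: B_{8}/(8)! × [f^{(7)}(18) − f^{(7)}(2)] = −1/1209600 × (0.00000 − 0.00000) = 0.00000.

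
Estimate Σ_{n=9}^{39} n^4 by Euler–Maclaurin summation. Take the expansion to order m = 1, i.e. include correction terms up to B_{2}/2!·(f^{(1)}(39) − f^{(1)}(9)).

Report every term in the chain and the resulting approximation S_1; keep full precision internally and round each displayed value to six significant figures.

∫_9^39 x^4 dx evaluates to 1.80330e+07.
½[f(9) + f(39)] = ½[6561.00 + 2.31344e+06] = 1.16000e+06.
Running total after boundary: 1.91930e+07.
Order-1 term: 1/12 · (237276 − 2916.00) = 19530.0.

S_1 ≈ 1.92126e+07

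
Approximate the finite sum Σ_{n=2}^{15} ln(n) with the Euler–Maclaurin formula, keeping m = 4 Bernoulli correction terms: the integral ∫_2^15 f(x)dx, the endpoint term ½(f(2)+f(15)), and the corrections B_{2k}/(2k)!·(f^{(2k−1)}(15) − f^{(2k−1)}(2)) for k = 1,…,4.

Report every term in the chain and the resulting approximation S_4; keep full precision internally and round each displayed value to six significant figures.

∫_2^15 ln(x) dx evaluates to 26.2345.
½[f(2) + f(15)] = ½[0.693147 + 2.70805] = 1.70060.
Running total after boundary: 27.9351.
k=1: B_{2}/(2)! × [f^{(1)}(15) − f^{(1)}(2)] = 1/12 × (0.0666667 − 0.500000) = -0.0361111.
Partial sum through k=1: 27.8989.
k=2: B_{4}/(4)! × [f^{(3)}(15) − f^{(3)}(2)] = −1/720 × (0.000592593 − 0.250000) = 0.000346399.
Partial sum through k=2: 27.8993.
k=3: B_{6}/(6)! × [f^{(5)}(15) − f^{(5)}(2)] = 1/30240 × (3.16049e-05 − 0.750000) = -2.48005e-05.
Partial sum through k=3: 27.8993.
k=4: B_{8}/(8)! × [f^{(7)}(15) − f^{(7)}(2)] = −1/1209600 × (4.21399e-06 − 5.62500) = 4.65029e-06.

S_4 ≈ 27.8993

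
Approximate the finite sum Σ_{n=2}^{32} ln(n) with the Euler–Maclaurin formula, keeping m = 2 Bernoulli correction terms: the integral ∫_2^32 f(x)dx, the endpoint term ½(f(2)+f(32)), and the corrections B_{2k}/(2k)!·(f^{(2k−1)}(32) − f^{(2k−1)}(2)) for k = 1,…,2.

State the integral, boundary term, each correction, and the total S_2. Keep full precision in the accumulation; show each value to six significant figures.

The integral term ∫_2^32 ln(x) dx = 79.5173.
Boundary: ½(f(2) + f(32)) = ½(0.693147 + 3.46574) = 2.07944.
Running total after boundary: 81.5967.
Order-1 term: 1/12 · (0.0312500 − 0.500000) = -0.0390625.
Partial sum through k=1: 81.5576.
Order-2 term: −1/720 · (6.10352e-05 − 0.250000) = 0.000347137.

S_2 ≈ 81.5580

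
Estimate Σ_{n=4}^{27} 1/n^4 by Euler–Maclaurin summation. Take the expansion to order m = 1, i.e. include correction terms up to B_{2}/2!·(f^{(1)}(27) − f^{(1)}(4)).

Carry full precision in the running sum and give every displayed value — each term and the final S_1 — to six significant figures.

S_1 ≈ 0.00747096

∫_4^27 1/x^4 dx evaluates to 0.00519140.
Boundary: ½(f(4) + f(27)) = ½(0.00390625 + 1.88168e-06) = 0.00195407.
Integral + boundary = 0.00714546.
Order-1 term: 1/12 · (-2.78767e-07 − (-0.00390625)) = 0.000325498.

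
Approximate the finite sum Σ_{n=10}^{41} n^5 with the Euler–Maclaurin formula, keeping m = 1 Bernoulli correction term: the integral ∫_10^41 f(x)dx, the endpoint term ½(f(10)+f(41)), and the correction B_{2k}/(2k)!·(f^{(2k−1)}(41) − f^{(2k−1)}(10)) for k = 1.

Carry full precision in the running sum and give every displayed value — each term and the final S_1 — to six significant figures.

S_1 ≈ 8.50669e+08

∫_10^41 x^5 dx evaluates to 7.91517e+08.
Boundary: ½(f(10) + f(41)) = ½(100000 + 1.15856e+08) = 5.79781e+07.
Integral + boundary = 8.49495e+08.
k=1: B_{2}/(2)! × [f^{(1)}(41) − f^{(1)}(10)] = 1/12 × (1.41288e+07 − 50000.0) = 1.17323e+06.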